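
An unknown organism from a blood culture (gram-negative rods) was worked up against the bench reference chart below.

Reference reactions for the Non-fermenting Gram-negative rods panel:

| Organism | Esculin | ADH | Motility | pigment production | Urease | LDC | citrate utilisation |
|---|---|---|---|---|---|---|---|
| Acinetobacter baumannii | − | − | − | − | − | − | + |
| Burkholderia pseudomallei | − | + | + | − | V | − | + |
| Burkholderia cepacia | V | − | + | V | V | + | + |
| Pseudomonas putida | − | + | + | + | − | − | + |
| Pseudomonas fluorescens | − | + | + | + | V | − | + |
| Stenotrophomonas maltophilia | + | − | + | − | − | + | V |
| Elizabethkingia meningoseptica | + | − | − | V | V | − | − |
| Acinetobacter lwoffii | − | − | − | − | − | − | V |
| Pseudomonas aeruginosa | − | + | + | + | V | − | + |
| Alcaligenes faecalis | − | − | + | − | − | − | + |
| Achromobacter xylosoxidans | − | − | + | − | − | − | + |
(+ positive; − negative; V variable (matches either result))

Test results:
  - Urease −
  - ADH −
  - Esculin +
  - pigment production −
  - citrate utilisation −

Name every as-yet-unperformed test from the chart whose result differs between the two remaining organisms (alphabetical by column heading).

Urease −: all 11 remaining candidates are consistent.
pigment production −: excludes Pseudomonas putida, Pseudomonas fluorescens, Pseudomonas aeruginosa — 8 left.
ADH −: excludes Burkholderia pseudomallei — 7 left.
citrate utilisation −: excludes Acinetobacter baumannii, Burkholderia cepacia, Alcaligenes faecalis, Achromobacter xylosoxidans — 3 left.
Esculin +: excludes Acinetobacter lwoffii — 2 left.
Two candidates remain: Elizabethkingia meningoseptica and Stenotrophomonas maltophilia.
  Motility: Elizabethkingia meningoseptica −, Stenotrophomonas maltophilia + — discriminates.
  LDC: Elizabethkingia meningoseptica −, Stenotrophomonas maltophilia + — discriminates.

LDC, Motility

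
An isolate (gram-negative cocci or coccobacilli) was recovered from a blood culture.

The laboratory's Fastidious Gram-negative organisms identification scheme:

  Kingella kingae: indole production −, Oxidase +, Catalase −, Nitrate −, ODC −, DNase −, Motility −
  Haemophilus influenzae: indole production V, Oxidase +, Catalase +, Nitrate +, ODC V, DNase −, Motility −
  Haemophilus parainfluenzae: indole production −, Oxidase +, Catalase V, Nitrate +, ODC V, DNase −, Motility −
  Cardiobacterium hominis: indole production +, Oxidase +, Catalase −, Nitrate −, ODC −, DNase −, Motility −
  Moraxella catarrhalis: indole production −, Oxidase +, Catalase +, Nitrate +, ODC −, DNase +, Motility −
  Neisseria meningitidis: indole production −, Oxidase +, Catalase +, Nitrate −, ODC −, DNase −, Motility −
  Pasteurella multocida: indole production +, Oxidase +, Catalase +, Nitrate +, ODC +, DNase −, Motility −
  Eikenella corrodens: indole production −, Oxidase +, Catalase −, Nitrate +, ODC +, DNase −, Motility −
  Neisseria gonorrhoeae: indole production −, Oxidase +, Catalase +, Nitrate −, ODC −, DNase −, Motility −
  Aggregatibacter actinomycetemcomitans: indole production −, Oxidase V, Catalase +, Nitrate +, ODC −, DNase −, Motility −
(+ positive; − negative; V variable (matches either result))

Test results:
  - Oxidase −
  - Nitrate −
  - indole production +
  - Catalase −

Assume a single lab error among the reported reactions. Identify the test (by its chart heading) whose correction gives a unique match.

Oxidase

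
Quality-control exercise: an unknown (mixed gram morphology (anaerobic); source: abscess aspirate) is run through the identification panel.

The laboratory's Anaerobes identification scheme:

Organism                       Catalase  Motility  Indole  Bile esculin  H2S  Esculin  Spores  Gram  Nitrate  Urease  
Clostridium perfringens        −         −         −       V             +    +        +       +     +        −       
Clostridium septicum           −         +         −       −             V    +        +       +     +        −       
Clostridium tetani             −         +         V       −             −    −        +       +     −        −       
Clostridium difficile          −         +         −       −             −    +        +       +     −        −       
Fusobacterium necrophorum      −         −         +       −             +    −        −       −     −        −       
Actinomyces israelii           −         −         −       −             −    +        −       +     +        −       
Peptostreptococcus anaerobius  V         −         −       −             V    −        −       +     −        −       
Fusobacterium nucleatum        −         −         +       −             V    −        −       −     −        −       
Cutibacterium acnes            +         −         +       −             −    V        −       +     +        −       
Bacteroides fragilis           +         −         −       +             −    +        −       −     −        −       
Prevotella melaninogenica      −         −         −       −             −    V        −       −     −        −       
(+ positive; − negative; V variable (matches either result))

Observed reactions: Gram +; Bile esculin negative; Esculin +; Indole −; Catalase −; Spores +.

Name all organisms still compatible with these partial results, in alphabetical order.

Gram +: excludes Fusobacterium necrophorum, Fusobacterium nucleatum, Bacteroides fragilis, Prevotella melaninogenica — 7 left.
Spores +: excludes Actinomyces israelii, Peptostreptococcus anaerobius, Cutibacterium acnes — 4 left.
Indole −: all 4 remaining candidates are consistent.
Bile esculin −: all 4 remaining candidates are consistent.
Catalase −: all 4 remaining candidates are consistent.
Esculin +: excludes Clostridium tetani — 3 left.

Clostridium difficile, Clostridium perfringens, Clostridium septicum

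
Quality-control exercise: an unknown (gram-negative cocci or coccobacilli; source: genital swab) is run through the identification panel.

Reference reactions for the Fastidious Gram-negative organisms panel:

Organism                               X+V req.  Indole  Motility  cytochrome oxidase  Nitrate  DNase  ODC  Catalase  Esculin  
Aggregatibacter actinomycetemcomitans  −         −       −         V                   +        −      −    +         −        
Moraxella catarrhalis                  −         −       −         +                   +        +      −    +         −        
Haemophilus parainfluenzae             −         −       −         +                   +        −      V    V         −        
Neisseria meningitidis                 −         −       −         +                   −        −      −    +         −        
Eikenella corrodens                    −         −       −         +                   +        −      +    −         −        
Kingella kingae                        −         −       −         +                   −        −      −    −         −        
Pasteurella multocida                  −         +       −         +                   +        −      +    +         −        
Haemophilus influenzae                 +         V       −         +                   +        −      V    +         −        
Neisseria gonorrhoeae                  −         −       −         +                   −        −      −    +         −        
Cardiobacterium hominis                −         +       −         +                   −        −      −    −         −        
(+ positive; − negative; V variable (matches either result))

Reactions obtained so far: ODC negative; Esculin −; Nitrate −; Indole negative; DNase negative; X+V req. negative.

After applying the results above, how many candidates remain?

Esculin −: all 10 remaining candidates are consistent.
Indole −: excludes Pasteurella multocida, Cardiobacterium hominis — 8 left.
ODC −: excludes Eikenella corrodens — 7 left.
DNase −: excludes Moraxella catarrhalis — 6 left.
X+V req. −: excludes Haemophilus influenzae — 5 left.
Nitrate −: excludes Aggregatibacter actinomycetemcomitans, Haemophilus parainfluenzae — 3 left.
Still consistent: Kingella kingae, Neisseria gonorrhoeae, Neisseria meningitidis.

3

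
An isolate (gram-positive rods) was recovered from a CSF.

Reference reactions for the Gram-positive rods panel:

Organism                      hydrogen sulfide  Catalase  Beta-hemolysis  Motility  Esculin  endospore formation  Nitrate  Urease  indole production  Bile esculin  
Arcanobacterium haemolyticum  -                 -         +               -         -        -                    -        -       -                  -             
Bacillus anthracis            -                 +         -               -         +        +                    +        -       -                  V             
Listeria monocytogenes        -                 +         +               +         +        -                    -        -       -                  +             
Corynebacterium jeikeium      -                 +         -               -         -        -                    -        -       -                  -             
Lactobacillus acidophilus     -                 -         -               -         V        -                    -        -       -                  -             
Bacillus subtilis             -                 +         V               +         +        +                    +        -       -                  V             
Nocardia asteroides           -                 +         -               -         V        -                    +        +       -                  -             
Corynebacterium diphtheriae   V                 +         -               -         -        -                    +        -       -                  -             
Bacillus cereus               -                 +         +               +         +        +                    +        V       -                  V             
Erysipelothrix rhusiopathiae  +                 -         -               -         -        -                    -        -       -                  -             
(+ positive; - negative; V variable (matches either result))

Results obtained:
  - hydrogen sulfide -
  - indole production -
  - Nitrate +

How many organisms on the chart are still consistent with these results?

hydrogen sulfide -: excludes Erysipelothrix rhusiopathiae — 9 left.
indole production -: all 9 remaining candidates are consistent.
Nitrate +: excludes Arcanobacterium haemolyticum, Listeria monocytogenes, Corynebacterium jeikeium, Lactobacillus acidophilus — 5 left.
Still consistent: Bacillus anthracis, Bacillus cereus, Bacillus subtilis, Corynebacterium diphtheriae, Nocardia asteroides.

5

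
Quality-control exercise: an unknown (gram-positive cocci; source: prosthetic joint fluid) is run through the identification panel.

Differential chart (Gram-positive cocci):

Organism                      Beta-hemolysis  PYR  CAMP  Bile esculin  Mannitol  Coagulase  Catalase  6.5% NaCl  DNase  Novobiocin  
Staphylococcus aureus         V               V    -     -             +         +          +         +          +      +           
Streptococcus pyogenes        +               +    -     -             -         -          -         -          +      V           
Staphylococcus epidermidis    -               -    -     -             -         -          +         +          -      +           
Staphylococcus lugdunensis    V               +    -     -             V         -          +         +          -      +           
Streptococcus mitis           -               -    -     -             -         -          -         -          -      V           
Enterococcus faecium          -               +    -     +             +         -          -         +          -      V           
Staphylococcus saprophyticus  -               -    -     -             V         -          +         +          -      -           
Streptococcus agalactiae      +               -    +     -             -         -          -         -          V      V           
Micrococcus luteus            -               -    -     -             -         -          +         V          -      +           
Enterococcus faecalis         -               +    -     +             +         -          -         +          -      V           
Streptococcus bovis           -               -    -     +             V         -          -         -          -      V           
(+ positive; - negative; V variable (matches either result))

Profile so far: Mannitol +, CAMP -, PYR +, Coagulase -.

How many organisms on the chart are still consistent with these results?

3

Mannitol +: excludes 5 organisms — 6 left.
Coagulase -: excludes Staphylococcus aureus — 5 left.
CAMP -: all 5 remaining candidates are consistent.
PYR +: excludes Staphylococcus saprophyticus, Streptococcus bovis — 3 left.
Still consistent: Enterococcus faecalis, Enterococcus faecium, Staphylococcus lugdunensis.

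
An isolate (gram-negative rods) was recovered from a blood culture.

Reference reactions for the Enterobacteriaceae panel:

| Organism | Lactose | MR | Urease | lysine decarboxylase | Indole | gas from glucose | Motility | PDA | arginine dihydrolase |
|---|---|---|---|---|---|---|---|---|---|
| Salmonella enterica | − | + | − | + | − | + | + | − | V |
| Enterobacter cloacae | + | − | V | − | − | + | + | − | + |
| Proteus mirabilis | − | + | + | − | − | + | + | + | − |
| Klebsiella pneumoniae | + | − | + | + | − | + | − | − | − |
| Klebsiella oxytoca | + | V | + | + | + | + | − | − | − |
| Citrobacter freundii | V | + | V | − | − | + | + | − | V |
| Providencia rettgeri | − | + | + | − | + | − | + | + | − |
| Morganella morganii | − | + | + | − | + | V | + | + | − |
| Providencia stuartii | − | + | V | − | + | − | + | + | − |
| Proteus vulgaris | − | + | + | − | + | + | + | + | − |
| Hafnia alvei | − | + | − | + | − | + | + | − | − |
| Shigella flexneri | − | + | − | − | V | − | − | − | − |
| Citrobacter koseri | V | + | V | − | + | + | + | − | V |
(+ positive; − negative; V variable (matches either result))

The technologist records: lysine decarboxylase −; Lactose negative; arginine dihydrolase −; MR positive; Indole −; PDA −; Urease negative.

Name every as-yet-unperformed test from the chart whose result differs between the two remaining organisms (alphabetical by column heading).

gas from glucose, Motility

Indole −: excludes 6 organisms — 7 left.
Urease −: excludes Proteus mirabilis, Klebsiella pneumoniae — 5 left.
Lactose −: excludes Enterobacter cloacae — 4 left.
PDA −: all 4 remaining candidates are consistent.
MR +: all 4 remaining candidates are consistent.
arginine dihydrolase −: all 4 remaining candidates are consistent.
lysine decarboxylase −: excludes Salmonella enterica, Hafnia alvei — 2 left.
Two candidates remain: Citrobacter freundii and Shigella flexneri.
  gas from glucose: Citrobacter freundii +, Shigella flexneri − — discriminates.
  Motility: Citrobacter freundii +, Shigella flexneri − — discriminates.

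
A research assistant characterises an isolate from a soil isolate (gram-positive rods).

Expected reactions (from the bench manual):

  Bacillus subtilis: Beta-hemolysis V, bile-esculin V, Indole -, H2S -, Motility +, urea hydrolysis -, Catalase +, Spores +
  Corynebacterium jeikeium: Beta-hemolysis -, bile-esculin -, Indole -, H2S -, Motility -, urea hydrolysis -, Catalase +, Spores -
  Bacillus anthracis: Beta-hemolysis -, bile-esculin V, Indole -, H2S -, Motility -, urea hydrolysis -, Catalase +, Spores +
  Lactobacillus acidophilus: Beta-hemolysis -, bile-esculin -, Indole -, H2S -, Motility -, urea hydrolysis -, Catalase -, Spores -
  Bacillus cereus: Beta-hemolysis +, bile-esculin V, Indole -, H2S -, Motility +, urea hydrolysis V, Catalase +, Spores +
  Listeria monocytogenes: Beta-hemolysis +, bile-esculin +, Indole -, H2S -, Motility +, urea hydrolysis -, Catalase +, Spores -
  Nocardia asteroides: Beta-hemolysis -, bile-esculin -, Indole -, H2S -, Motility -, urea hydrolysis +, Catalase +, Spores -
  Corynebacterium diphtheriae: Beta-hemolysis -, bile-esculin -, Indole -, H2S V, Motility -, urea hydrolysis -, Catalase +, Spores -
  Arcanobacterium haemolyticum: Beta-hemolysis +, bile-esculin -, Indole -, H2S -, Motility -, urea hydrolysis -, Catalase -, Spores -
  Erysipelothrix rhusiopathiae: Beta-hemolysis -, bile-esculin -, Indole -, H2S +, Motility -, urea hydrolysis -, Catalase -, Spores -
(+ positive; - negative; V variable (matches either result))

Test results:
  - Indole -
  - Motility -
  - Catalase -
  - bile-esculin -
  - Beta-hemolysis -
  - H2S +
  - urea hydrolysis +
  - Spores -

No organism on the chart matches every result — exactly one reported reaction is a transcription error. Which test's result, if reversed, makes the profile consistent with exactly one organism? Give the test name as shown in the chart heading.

urea hydrolysis

As reported, no row in the chart matches all 8 reactions.
Reversing Catalase → still no organism matches.
Reversing Spores → still no organism matches.
Reversing Indole → still no organism matches.
Reversing Motility → still no organism matches.
Reversing urea hydrolysis (to -) → unique match: Erysipelothrix rhusiopathiae.
Reversing H2S → still no organism matches.
Reversing bile-esculin → still no organism matches.
Reversing Beta-hemolysis → still no organism matches.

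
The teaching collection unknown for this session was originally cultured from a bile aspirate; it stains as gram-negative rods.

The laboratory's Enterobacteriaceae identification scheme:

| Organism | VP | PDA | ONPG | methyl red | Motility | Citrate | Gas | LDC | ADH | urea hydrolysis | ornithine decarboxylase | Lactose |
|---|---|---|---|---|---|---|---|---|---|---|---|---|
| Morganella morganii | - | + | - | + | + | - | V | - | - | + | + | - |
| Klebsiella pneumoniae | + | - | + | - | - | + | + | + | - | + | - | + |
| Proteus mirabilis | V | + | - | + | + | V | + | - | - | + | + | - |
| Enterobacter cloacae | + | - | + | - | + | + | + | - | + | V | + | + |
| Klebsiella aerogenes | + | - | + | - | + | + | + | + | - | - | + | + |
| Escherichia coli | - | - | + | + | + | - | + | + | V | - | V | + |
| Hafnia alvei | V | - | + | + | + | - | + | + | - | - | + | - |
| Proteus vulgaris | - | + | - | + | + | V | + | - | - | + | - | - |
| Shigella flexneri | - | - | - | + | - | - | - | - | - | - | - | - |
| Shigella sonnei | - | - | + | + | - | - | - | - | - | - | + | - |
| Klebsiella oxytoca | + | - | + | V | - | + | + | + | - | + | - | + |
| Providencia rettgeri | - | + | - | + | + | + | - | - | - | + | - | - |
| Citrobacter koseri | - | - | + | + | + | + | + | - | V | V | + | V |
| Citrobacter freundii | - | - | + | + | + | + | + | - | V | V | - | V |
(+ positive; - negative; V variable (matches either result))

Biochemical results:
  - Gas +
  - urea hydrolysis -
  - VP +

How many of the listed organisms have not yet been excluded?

3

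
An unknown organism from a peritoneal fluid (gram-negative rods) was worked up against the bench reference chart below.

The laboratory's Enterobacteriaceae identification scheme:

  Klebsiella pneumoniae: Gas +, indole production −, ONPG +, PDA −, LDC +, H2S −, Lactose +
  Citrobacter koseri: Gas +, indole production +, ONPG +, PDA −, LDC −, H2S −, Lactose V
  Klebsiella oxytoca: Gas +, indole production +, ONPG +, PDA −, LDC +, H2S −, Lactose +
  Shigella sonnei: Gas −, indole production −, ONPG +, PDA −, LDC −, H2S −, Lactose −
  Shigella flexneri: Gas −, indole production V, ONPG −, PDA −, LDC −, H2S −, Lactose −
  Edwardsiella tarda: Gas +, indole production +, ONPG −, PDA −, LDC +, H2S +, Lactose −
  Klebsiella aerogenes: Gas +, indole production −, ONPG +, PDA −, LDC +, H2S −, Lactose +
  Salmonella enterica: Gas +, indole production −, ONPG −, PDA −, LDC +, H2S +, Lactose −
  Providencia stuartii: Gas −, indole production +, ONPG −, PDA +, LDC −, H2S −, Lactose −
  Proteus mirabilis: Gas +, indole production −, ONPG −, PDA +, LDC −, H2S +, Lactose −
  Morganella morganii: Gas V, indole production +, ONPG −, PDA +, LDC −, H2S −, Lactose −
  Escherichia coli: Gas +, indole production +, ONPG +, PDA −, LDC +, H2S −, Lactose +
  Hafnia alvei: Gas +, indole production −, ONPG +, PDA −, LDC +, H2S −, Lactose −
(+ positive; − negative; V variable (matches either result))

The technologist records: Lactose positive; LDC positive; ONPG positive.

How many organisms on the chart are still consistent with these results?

4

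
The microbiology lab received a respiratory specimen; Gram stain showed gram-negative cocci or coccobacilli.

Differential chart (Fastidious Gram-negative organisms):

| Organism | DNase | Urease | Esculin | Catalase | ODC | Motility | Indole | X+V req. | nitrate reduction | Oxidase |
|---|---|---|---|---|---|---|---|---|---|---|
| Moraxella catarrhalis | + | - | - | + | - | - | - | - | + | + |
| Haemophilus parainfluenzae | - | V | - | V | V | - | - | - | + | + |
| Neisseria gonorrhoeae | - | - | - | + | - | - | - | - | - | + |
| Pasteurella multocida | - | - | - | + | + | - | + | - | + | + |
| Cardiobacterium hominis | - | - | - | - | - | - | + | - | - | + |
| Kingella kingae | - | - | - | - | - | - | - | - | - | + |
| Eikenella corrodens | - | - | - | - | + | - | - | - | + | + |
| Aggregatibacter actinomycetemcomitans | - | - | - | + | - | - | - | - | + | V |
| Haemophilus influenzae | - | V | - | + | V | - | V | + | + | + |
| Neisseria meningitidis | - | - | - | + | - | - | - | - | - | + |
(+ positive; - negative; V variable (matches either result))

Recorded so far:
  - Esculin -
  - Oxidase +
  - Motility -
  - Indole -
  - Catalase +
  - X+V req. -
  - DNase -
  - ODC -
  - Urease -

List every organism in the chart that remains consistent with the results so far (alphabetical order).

Aggregatibacter actinomycetemcomitans, Haemophilus parainfluenzae, Neisseria gonorrhoeae, Neisseria meningitidis

Motility -: all 10 remaining candidates are consistent.
Oxidase +: all 10 remaining candidates are consistent.
X+V req. -: excludes Haemophilus influenzae — 9 left.
Esculin -: all 9 remaining candidates are consistent.
Indole -: excludes Pasteurella multocida, Cardiobacterium hominis — 7 left.
Catalase +: excludes Kingella kingae, Eikenella corrodens — 5 left.
Urease -: all 5 remaining candidates are consistent.
DNase -: excludes Moraxella catarrhalis — 4 left.
ODC -: all 4 remaining candidates are consistent.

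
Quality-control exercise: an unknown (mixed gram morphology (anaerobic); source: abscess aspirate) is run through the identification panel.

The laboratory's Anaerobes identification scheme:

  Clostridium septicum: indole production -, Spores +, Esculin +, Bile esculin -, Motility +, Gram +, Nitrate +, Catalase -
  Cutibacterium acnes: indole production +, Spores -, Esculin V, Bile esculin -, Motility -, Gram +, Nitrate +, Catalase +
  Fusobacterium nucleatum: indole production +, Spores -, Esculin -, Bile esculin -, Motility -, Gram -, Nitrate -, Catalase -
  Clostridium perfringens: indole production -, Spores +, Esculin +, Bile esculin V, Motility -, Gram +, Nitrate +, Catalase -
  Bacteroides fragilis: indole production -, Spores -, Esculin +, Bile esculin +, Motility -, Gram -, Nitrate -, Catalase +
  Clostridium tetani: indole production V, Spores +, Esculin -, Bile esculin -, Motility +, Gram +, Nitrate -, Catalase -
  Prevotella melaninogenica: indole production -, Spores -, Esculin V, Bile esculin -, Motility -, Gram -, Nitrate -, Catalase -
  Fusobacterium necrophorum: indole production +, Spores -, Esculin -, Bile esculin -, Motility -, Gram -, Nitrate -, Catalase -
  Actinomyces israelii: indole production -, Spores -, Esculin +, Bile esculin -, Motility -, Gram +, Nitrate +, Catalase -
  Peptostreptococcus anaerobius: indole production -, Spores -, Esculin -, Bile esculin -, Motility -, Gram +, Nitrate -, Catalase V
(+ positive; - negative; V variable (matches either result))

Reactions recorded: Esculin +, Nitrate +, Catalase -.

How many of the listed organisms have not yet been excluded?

3

Nitrate +: excludes 6 organisms — 4 left.
Catalase -: excludes Cutibacterium acnes — 3 left.
Esculin +: all 3 remaining candidates are consistent.
Still consistent: Actinomyces israelii, Clostridium perfringens, Clostridium septicum.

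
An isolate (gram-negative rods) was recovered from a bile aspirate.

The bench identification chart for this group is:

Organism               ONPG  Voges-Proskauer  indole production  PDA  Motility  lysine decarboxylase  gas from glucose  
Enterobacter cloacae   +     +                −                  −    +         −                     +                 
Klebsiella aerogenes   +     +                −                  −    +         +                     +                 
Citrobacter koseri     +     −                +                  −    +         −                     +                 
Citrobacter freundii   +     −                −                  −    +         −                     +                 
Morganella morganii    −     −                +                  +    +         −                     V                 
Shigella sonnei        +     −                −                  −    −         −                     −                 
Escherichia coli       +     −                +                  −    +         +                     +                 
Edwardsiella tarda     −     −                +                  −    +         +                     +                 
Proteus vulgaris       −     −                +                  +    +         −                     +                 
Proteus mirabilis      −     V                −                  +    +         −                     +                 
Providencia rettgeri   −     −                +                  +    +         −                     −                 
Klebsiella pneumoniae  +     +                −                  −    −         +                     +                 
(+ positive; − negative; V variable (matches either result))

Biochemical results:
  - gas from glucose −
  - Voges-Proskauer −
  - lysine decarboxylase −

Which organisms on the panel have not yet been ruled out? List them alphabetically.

Morganella morganii, Providencia rettgeri, Shigella sonnei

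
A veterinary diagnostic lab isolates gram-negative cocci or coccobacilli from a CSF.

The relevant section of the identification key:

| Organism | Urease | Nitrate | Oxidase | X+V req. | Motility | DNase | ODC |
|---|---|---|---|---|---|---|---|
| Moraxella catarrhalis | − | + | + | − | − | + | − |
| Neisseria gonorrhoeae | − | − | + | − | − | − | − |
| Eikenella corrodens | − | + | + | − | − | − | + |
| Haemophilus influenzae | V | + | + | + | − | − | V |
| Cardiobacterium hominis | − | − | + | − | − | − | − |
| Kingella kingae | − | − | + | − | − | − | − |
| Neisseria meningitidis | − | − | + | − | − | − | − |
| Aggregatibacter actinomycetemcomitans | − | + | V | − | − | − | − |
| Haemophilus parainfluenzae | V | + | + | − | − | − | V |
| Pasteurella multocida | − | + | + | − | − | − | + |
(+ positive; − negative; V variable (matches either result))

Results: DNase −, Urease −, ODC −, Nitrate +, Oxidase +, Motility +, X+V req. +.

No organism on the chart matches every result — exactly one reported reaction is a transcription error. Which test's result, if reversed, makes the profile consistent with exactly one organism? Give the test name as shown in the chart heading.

Motility

As reported, no row in the chart matches all 7 reactions.
Reversing Urease → still no organism matches.
Reversing DNase → still no organism matches.
Reversing ODC → still no organism matches.
Reversing Nitrate → still no organism matches.
Reversing Oxidase → still no organism matches.
Reversing X+V req. → still no organism matches.
Reversing Motility (to −) → unique match: Haemophilus influenzae.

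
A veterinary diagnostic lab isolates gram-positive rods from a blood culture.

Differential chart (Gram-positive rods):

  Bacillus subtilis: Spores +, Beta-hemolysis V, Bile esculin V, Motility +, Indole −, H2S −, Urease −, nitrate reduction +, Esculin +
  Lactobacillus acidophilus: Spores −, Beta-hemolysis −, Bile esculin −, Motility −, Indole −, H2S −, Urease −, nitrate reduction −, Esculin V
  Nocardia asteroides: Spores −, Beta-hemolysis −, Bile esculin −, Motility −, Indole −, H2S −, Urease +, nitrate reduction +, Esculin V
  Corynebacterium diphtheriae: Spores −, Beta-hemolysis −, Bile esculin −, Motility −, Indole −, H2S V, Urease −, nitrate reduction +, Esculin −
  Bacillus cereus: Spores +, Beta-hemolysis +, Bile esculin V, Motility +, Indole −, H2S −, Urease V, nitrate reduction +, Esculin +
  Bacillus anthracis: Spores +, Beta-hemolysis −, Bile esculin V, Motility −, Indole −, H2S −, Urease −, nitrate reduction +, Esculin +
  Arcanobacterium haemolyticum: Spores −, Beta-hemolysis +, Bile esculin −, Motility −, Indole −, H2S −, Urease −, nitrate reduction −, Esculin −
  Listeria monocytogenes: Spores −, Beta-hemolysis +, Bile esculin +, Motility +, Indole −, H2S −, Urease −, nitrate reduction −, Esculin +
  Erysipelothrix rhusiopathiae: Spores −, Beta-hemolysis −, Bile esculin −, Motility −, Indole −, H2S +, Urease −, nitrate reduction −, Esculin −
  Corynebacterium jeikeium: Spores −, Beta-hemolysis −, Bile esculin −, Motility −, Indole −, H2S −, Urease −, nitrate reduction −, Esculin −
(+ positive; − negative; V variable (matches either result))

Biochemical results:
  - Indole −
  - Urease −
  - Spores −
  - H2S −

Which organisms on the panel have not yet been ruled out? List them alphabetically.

Arcanobacterium haemolyticum, Corynebacterium diphtheriae, Corynebacterium jeikeium, Lactobacillus acidophilus, Listeria monocytogenes

H2S −: excludes Erysipelothrix rhusiopathiae — 9 left.
Spores −: excludes Bacillus subtilis, Bacillus cereus, Bacillus anthracis — 6 left.
Indole −: all 6 remaining candidates are consistent.
Urease −: excludes Nocardia asteroides — 5 left.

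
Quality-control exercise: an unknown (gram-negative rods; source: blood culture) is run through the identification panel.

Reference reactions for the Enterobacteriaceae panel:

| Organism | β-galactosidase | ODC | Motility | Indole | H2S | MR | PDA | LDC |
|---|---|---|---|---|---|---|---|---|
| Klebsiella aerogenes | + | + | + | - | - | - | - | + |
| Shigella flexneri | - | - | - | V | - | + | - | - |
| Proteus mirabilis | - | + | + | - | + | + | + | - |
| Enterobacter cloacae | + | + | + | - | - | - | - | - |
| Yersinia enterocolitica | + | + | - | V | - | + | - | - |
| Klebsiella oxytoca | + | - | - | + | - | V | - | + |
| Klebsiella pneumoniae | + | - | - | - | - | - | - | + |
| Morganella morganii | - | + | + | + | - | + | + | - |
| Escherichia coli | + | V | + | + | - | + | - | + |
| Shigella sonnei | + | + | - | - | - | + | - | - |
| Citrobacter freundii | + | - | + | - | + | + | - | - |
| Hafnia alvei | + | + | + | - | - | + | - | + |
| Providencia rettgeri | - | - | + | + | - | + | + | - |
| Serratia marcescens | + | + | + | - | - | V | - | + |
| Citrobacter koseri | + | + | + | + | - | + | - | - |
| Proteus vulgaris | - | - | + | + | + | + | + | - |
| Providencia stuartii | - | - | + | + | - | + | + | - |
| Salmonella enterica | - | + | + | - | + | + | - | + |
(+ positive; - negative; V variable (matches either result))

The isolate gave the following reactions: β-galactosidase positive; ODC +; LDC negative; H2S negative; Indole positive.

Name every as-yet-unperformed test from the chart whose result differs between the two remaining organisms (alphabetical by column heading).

β-galactosidase +: excludes 7 organisms — 11 left.
ODC +: excludes Klebsiella oxytoca, Klebsiella pneumoniae, Citrobacter freundii — 8 left.
Indole +: excludes 5 organisms — 3 left.
H2S -: all 3 remaining candidates are consistent.
LDC -: excludes Escherichia coli — 2 left.
Two candidates remain: Citrobacter koseri and Yersinia enterocolitica.
  Motility: Citrobacter koseri +, Yersinia enterocolitica - — discriminates.
  MR: + vs + — same for both, does not separate.
  PDA: - vs - — same for both, does not separate.

Motility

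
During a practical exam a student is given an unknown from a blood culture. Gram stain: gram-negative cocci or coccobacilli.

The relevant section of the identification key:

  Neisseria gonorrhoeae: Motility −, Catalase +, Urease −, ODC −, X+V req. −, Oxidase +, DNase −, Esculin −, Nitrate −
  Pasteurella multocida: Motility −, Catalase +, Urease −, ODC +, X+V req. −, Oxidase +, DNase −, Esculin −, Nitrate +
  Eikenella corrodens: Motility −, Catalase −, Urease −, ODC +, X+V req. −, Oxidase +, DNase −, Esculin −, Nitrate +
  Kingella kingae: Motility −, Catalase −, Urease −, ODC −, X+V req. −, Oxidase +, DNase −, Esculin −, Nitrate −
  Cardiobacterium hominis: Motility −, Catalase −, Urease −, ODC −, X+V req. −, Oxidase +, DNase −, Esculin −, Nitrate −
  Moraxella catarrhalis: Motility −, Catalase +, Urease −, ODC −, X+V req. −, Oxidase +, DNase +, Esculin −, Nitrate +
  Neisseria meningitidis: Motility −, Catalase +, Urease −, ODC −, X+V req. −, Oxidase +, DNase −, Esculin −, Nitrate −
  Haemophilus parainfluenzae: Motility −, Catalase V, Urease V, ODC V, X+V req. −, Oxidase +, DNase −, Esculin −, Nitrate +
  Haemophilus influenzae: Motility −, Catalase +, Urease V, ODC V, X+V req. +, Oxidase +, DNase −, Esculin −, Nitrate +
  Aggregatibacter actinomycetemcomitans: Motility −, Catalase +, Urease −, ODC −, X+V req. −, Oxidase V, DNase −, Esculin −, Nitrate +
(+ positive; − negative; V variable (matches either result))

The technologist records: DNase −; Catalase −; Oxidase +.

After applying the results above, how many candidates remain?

DNase −: excludes Moraxella catarrhalis — 9 left.
Oxidase +: all 9 remaining candidates are consistent.
Catalase −: excludes 5 organisms — 4 left.
Still consistent: Cardiobacterium hominis, Eikenella corrodens, Haemophilus parainfluenzae, Kingella kingae.

4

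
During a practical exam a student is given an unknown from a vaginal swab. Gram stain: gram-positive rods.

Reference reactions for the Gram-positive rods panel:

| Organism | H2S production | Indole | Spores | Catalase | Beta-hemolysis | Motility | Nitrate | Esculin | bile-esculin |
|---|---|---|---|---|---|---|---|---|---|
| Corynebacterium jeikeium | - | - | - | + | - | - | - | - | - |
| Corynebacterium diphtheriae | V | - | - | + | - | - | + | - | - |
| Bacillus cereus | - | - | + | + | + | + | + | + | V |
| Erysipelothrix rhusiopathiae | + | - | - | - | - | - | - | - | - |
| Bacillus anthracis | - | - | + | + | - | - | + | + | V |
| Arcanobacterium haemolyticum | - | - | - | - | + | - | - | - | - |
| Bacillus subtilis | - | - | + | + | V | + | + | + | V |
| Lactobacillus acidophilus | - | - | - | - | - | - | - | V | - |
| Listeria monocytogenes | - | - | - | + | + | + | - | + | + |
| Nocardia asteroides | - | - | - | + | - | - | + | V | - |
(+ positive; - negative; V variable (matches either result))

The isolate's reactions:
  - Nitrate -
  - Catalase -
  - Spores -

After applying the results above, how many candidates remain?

3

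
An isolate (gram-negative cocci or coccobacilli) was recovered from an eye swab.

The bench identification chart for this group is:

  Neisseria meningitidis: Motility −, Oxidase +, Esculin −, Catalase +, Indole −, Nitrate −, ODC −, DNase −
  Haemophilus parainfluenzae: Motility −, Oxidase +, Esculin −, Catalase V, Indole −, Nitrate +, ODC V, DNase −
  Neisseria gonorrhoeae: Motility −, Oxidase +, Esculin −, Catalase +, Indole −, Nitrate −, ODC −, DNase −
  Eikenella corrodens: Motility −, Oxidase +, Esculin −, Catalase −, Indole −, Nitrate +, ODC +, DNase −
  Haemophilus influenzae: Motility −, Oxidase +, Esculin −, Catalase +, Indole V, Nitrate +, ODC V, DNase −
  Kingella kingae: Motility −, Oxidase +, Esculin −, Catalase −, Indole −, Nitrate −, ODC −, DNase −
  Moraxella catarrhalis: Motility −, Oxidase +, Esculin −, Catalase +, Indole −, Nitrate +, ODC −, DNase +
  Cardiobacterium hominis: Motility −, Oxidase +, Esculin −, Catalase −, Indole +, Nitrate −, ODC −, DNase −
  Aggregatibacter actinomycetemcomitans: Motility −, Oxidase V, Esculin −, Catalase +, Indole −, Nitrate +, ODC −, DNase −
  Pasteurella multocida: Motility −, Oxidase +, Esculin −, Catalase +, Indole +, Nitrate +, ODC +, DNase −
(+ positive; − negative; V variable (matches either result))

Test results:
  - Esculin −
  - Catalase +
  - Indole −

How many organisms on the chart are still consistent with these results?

Esculin −: all 10 remaining candidates are consistent.
Indole −: excludes Cardiobacterium hominis, Pasteurella multocida — 8 left.
Catalase +: excludes Eikenella corrodens, Kingella kingae — 6 left.
Still consistent: Aggregatibacter actinomycetemcomitans, Haemophilus influenzae, Haemophilus parainfluenzae, Moraxella catarrhalis, Neisseria gonorrhoeae, Neisseria meningitidis.

6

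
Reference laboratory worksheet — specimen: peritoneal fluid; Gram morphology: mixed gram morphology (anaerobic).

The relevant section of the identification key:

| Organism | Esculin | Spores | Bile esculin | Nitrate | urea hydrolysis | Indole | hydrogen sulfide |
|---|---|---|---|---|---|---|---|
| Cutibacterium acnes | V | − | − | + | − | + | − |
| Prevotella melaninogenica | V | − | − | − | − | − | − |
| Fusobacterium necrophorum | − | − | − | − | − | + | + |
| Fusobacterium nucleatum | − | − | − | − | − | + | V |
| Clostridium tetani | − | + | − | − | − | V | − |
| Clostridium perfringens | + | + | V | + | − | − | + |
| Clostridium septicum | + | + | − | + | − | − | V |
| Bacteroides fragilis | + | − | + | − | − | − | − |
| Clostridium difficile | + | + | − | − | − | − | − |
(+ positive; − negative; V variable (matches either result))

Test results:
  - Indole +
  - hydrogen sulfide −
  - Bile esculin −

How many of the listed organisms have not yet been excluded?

Indole +: excludes 5 organisms — 4 left.
hydrogen sulfide −: excludes Fusobacterium necrophorum — 3 left.
Bile esculin −: all 3 remaining candidates are consistent.
Still consistent: Clostridium tetani, Cutibacterium acnes, Fusobacterium nucleatum.

3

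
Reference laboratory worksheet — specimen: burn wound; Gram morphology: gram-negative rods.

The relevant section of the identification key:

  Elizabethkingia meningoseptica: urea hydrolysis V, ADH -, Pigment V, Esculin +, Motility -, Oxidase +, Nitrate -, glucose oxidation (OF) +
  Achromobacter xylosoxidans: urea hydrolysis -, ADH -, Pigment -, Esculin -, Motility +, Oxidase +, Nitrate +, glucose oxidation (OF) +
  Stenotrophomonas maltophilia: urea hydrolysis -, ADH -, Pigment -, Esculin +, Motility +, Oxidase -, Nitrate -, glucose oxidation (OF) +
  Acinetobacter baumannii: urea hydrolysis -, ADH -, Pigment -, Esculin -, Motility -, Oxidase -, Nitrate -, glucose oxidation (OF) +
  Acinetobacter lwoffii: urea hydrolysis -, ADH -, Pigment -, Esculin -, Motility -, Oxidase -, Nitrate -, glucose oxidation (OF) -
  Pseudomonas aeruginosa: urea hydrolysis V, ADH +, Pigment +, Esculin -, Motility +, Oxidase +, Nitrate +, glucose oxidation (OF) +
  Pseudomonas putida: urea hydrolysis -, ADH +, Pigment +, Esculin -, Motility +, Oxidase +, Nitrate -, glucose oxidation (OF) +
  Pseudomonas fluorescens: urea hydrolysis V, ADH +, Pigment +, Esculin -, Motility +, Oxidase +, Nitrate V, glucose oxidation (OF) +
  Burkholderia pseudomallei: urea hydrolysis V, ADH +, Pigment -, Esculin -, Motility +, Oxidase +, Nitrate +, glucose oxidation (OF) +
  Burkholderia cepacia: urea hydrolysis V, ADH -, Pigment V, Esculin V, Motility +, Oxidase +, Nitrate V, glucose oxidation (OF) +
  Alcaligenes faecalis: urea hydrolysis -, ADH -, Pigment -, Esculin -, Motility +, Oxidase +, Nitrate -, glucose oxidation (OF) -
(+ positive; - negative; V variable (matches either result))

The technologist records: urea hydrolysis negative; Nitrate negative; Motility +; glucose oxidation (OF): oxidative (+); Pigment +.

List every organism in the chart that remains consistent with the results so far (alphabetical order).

urea hydrolysis -: all 11 remaining candidates are consistent.
glucose oxidation (OF) +: excludes Acinetobacter lwoffii, Alcaligenes faecalis — 9 left.
Pigment +: excludes Achromobacter xylosoxidans, Stenotrophomonas maltophilia, Acinetobacter baumannii, Burkholderia pseudomallei — 5 left.
Nitrate -: excludes Pseudomonas aeruginosa — 4 left.
Motility +: excludes Elizabethkingia meningoseptica — 3 left.

Burkholderia cepacia, Pseudomonas fluorescens, Pseudomonas putida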